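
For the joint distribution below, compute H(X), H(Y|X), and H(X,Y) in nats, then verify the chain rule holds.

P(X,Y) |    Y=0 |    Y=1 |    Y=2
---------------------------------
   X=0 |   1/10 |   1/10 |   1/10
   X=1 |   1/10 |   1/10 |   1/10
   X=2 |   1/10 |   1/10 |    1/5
H(X,Y) = 2.1640, H(X) = 1.0889, H(Y|X) = 1.0751 (all in nats)

Chain rule: H(X,Y) = H(X) + H(Y|X)

Left side — joint entropy directly:
H(X,Y) = -Σ p(x,y) log p(x,y) = 2.1640 nats

Right side — compute H(Y|X) from the conditional distributions:
P(X) = (3/10, 3/10, 2/5), so H(X) = 1.0889 nats
H(Y|X) = Σ_x P(X=x) · H(Y|X=x):
  P(Y|X=0) = (1/3, 1/3, 1/3), H(Y|X=0) = 1.0986, weight P(X=0) = 3/10
  P(Y|X=1) = (1/3, 1/3, 1/3), H(Y|X=1) = 1.0986, weight P(X=1) = 3/10
  P(Y|X=2) = (1/4, 1/4, 1/2), H(Y|X=2) = 1.0397, weight P(X=2) = 2/5
H(Y|X) = 1.0751 nats

H(X) + H(Y|X) = 1.0889 + 1.0751 = 2.1640 nats

Both sides equal 2.1640 nats. ✓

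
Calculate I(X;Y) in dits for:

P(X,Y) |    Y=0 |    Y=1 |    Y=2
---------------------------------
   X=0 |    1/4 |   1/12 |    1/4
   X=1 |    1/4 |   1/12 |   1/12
0.0129 dits

Mutual information: I(X;Y) = H(X) + H(Y) - H(X,Y)

Marginals:
P(X) = (7/12, 5/12), H(X) = 0.2950 dits
P(Y) = (1/2, 1/6, 1/3), H(Y) = 0.4392 dits

Joint entropy: H(X,Y) = 0.7213 dits

I(X;Y) = 0.2950 + 0.4392 - 0.7213 = 0.0129 dits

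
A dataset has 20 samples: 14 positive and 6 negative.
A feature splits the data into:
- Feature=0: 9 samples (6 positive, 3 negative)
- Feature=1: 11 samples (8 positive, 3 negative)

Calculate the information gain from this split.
0.0031 bits

Information Gain = H(Y) - H(Y|Feature)

Before split:
P(positive) = 14/20 = 0.7000
H(Y) = 0.8813 bits

After split:
Feature=0: H = 0.9183 bits (weight = 9/20)
Feature=1: H = 0.8454 bits (weight = 11/20)
H(Y|Feature) = (9/20)×0.9183 + (11/20)×0.8454 = 0.8782 bits

Information Gain = 0.8813 - 0.8782 = 0.0031 bits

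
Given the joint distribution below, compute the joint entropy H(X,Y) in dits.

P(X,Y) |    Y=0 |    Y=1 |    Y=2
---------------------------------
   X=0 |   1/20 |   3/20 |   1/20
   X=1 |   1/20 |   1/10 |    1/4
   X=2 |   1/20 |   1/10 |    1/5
0.8741 dits

Joint entropy is H(X,Y) = -Σ_{x,y} p(x,y) log p(x,y).

Summing over all non-zero entries:
H(X,Y) = -[1/20·log_10(1/20) + 3/20·log_10(3/20) + 1/20·log_10(1/20) + 1/20·log_10(1/20) + 1/10·log_10(1/10) + 1/4·log_10(1/4) + 1/20·log_10(1/20) + 1/10·log_10(1/10) + 1/5·log_10(1/5)]
H(X,Y) = 0.8741 dits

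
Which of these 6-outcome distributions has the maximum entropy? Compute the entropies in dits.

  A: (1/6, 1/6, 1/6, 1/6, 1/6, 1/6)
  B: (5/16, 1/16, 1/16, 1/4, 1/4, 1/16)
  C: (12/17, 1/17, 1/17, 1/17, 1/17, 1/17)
A

For a discrete distribution over n outcomes, entropy is maximized by the uniform distribution.

Computing entropies:
H(A) = 0.7782 dits
H(B) = 0.6847 dits
H(C) = 0.4687 dits

The uniform distribution (where all probabilities equal 1/6) achieves the maximum entropy of log_10(6) = 0.7782 dits.

Distribution A has the highest entropy.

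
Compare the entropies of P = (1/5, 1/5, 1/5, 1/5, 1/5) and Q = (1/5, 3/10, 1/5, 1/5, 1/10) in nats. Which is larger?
P

Computing entropies in nats:
H(P) = 1.6094
H(Q) = 1.5571

Distribution P has higher entropy.

Intuition: The distribution closer to uniform (more spread out) has higher entropy.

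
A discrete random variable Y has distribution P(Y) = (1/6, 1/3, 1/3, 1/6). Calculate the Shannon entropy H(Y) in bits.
1.9183 bits

Shannon entropy is H(X) = -Σ p(x) log p(x).

For P = (1/6, 1/3, 1/3, 1/6):
H = -1/6 × log_2(1/6) -1/3 × log_2(1/3) -1/3 × log_2(1/3) -1/6 × log_2(1/6)
H = 1.9183 bits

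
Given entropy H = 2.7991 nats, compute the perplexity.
16.4299

Perplexity is e^H (or exp(H) for natural log).

H = 2.7991 nats
Perplexity = e^2.7991 = 16.4299

Interpretation: The model's uncertainty is equivalent to choosing uniformly among 16.4 options.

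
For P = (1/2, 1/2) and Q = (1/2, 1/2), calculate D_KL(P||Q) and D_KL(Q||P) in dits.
D_KL(P||Q) = 0.0000, D_KL(Q||P) = 0.0000

KL divergence is not symmetric: D_KL(P||Q) ≠ D_KL(Q||P) in general.

D_KL(P||Q) = 0.0000 dits
D_KL(Q||P) = 0.0000 dits

In this case they happen to be equal (to 4 decimal places).

This asymmetry is why KL divergence is not a true distance metric.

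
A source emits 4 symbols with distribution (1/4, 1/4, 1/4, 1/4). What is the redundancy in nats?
0.0000 nats

Redundancy measures how far a source is from maximum entropy:
R = H_max - H(X)

Maximum entropy for 4 symbols: H_max = log_e(4) = 1.3863 nats
Actual entropy: H(X) = 1.3863 nats
Redundancy: R = 1.3863 - 1.3863 = 0.0000 nats

This redundancy represents potential for compression: the source could be compressed by 0.0000 nats per symbol.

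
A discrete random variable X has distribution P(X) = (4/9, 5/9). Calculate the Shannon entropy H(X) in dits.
0.2983 dits

Shannon entropy is H(X) = -Σ p(x) log p(x).

For P = (4/9, 5/9):
H = -4/9 × log_10(4/9) -5/9 × log_10(5/9)
H = 0.2983 dits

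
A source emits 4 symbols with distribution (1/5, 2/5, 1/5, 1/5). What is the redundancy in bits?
0.0781 bits

Redundancy measures how far a source is from maximum entropy:
R = H_max - H(X)

Maximum entropy for 4 symbols: H_max = log_2(4) = 2.0000 bits
Actual entropy: H(X) = 1.9219 bits
Redundancy: R = 2.0000 - 1.9219 = 0.0781 bits

This redundancy represents potential for compression: the source could be compressed by 0.0781 bits per symbol.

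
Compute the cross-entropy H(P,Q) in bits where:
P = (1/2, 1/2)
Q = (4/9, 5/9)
1.0090 bits

Cross-entropy: H(P,Q) = -Σ p(x) log q(x)

Alternatively: H(P,Q) = H(P) + D_KL(P||Q)
H(P) = 1.0000 bits
D_KL(P||Q) = 0.0090 bits

H(P,Q) = 1.0000 + 0.0090 = 1.0090 bits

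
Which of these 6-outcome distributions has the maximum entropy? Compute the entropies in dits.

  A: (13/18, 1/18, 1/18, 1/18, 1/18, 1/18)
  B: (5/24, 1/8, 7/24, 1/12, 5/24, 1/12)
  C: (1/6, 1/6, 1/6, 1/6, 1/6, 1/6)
C

For a discrete distribution over n outcomes, entropy is maximized by the uniform distribution.

Computing entropies:
H(A) = 0.4508 dits
H(B) = 0.7327 dits
H(C) = 0.7782 dits

The uniform distribution (where all probabilities equal 1/6) achieves the maximum entropy of log_10(6) = 0.7782 dits.

Distribution C has the highest entropy.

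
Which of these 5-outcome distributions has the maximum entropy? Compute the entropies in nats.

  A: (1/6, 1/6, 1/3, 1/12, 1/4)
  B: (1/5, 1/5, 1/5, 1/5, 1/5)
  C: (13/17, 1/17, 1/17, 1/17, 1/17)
B

For a discrete distribution over n outcomes, entropy is maximized by the uniform distribution.

Computing entropies:
H(A) = 1.5171 nats
H(B) = 1.6094 nats
H(C) = 0.8718 nats

The uniform distribution (where all probabilities equal 1/5) achieves the maximum entropy of log_e(5) = 1.6094 nats.

Distribution B has the highest entropy.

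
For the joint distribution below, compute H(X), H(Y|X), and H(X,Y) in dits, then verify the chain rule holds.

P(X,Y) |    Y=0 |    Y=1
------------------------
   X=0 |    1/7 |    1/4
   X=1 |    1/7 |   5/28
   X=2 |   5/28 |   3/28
H(X,Y) = 0.7631, H(X) = 0.4733, H(Y|X) = 0.2898 (all in dits)

Chain rule: H(X,Y) = H(X) + H(Y|X)

Left side — joint entropy directly:
H(X,Y) = -Σ p(x,y) log p(x,y) = 0.7631 dits

Right side — compute H(Y|X) from the conditional distributions:
P(X) = (11/28, 9/28, 2/7), so H(X) = 0.4733 dits
H(Y|X) = Σ_x P(X=x) · H(Y|X=x):
  P(Y|X=0) = (4/11, 7/11), H(Y|X=0) = 0.2847, weight P(X=0) = 11/28
  P(Y|X=1) = (4/9, 5/9), H(Y|X=1) = 0.2983, weight P(X=1) = 9/28
  P(Y|X=2) = (5/8, 3/8), H(Y|X=2) = 0.2873, weight P(X=2) = 2/7
H(Y|X) = 0.2898 dits

H(X) + H(Y|X) = 0.4733 + 0.2898 = 0.7631 dits

Both sides equal 0.7631 dits. ✓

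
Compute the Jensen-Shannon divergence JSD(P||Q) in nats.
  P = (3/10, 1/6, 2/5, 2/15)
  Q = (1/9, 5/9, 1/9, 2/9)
0.1267 nats

Jensen-Shannon divergence is:
JSD(P||Q) = 0.5 × D_KL(P||M) + 0.5 × D_KL(Q||M)
where M = 0.5 × (P + Q) is the mixture distribution.

M = 0.5 × (3/10, 1/6, 2/5, 2/15) + 0.5 × (1/9, 5/9, 1/9, 2/9) = (0.205556, 13/36, 0.255556, 0.177778)

D_KL(P||M) = 0.1254 nats
D_KL(Q||M) = 0.1280 nats

JSD(P||Q) = 0.5 × 0.1254 + 0.5 × 0.1280 = 0.1267 nats

Unlike KL divergence, JSD is symmetric and bounded: 0 ≤ JSD ≤ log(2).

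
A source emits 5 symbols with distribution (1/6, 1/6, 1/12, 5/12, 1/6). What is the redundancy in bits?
0.2044 bits

Redundancy measures how far a source is from maximum entropy:
R = H_max - H(X)

Maximum entropy for 5 symbols: H_max = log_2(5) = 2.3219 bits
Actual entropy: H(X) = 2.1175 bits
Redundancy: R = 2.3219 - 2.1175 = 0.2044 bits

This redundancy represents potential for compression: the source could be compressed by 0.2044 bits per symbol.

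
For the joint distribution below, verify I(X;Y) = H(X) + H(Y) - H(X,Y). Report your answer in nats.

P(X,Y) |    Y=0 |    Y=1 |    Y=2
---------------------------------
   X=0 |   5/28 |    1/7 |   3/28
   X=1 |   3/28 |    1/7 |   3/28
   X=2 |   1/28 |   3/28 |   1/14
I(X;Y) = 0.0224 nats

Mutual information has multiple equivalent forms:
- I(X;Y) = H(X) - H(X|Y)
- I(X;Y) = H(Y) - H(Y|X)
- I(X;Y) = H(X) + H(Y) - H(X,Y)

Computing all quantities:
H(X) = 1.0609, H(Y) = 1.0898, H(X,Y) = 2.1284
H(X|Y) = 1.0386, H(Y|X) = 1.0674

Verification:
H(X) - H(X|Y) = 1.0609 - 1.0386 = 0.0224
H(Y) - H(Y|X) = 1.0898 - 1.0674 = 0.0224
H(X) + H(Y) - H(X,Y) = 1.0609 + 1.0898 - 2.1284 = 0.0224

All forms give I(X;Y) = 0.0224 nats. ✓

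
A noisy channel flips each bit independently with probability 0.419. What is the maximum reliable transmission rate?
0.0190 bits

For a binary symmetric channel (BSC) with error probability p:
Capacity C = 1 - H(p) bits per symbol

where H(p) = -p log₂(p) - (1-p) log₂(1-p) is the binary entropy function.

H(0.419) = 0.9810 bits
C = 1 - 0.9810 = 0.0190 bits per symbol

This means we can reliably transmit up to 0.0190 bits of information per channel use.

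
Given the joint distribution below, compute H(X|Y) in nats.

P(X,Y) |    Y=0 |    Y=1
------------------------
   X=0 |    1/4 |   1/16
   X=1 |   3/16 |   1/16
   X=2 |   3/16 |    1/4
1.0059 nats

Using the chain rule: H(X|Y) = H(X,Y) - H(Y)

First, compute H(X,Y) = 1.6675 nats

Marginal P(Y) = (5/8, 3/8)
H(Y) = 0.6616 nats

H(X|Y) = H(X,Y) - H(Y) = 1.6675 - 0.6616 = 1.0059 nats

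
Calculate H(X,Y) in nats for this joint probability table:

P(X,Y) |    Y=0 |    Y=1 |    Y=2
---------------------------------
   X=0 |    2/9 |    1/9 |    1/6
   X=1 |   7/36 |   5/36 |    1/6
1.7682 nats

Joint entropy is H(X,Y) = -Σ_{x,y} p(x,y) log p(x,y).

Summing over all non-zero entries:
H(X,Y) = -[2/9·log_e(2/9) + 1/9·log_e(1/9) + 1/6·log_e(1/6) + 7/36·log_e(7/36) + 5/36·log_e(5/36) + 1/6·log_e(1/6)]
H(X,Y) = 1.7682 nats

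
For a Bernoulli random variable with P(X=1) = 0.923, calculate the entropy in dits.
0.1179 dits

The binary entropy function is:
H(p) = -p log(p) - (1-p) log(1-p)

H(0.923) = -0.923 × log_10(0.923) - 0.077 × log_10(0.077)
H(0.923) = 0.1179 dits

Note: Binary entropy is maximized at p=0.5 (H=1 bit) and minimized at p=0 or p=1 (H=0).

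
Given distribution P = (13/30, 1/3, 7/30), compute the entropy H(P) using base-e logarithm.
1.0681 nats

Shannon entropy is H(X) = -Σ p(x) log p(x).

For P = (13/30, 1/3, 7/30):
H = -13/30 × log_e(13/30) -1/3 × log_e(1/3) -7/30 × log_e(7/30)
H = 1.0681 nats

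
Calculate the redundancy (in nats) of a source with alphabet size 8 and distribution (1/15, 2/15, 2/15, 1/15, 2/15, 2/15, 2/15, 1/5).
0.0532 nats

Redundancy measures how far a source is from maximum entropy:
R = H_max - H(X)

Maximum entropy for 8 symbols: H_max = log_e(8) = 2.0794 nats
Actual entropy: H(X) = 2.0262 nats
Redundancy: R = 2.0794 - 2.0262 = 0.0532 nats

This redundancy represents potential for compression: the source could be compressed by 0.0532 nats per symbol.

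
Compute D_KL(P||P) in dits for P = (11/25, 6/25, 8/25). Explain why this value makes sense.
0.0000 dits

KL divergence satisfies the Gibbs inequality: D_KL(P||Q) ≥ 0 for all distributions P, Q.

D_KL(P||Q) = Σ p(x) log(p(x)/q(x))
Each term is p(x) × log_10(p(x)/p(x)) = p(x) × log_10(1) = 0, so the sum is 0.
D_KL(P||Q) = 0.0000 dits

When P = Q, the KL divergence is exactly 0, as there is no 'divergence' between identical distributions.

This non-negativity is a fundamental property: relative entropy cannot be negative because it measures how different Q is from P.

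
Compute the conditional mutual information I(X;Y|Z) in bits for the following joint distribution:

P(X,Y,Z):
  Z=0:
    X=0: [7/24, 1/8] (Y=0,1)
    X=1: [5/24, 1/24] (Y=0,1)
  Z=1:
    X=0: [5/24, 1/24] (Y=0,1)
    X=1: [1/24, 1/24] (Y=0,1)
0.0357 bits

Conditional mutual information: I(X;Y|Z) = H(X|Z) + H(Y|Z) - H(X,Y|Z)

H(Z) = 0.9183
H(X,Z) = 1.8250 → H(X|Z) = 0.9067
H(Y,Z) = 1.7296 → H(Y|Z) = 0.8113
H(X,Y,Z) = 2.6006 → H(X,Y|Z) = 1.6823

I(X;Y|Z) = 0.9067 + 0.8113 - 1.6823 = 0.0357 bits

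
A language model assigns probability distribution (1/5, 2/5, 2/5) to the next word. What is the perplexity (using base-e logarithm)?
2.8717

Perplexity is e^H (or exp(H) for natural log).

First, H = -Σ p log p = 1.0549 nats
Perplexity = e^1.0549 = 2.8717

Interpretation: The model's uncertainty is equivalent to choosing uniformly among 2.9 options.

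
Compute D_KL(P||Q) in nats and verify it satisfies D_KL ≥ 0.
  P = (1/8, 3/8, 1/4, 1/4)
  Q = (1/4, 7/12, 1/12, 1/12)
0.2970 nats

KL divergence satisfies the Gibbs inequality: D_KL(P||Q) ≥ 0 for all distributions P, Q.

D_KL(P||Q) = Σ p(x) log(p(x)/q(x))
Term by term:
  x=0: 1/8 × log_e[(1/8)/(1/4)] = -0.0866
  x=1: 3/8 × log_e[(3/8)/(7/12)] = -0.1657
  x=2: 1/4 × log_e[(1/4)/(1/12)] = 0.2747
  x=3: 1/4 × log_e[(1/4)/(1/12)] = 0.2747
D_KL(P||Q) = 0.2970 nats

D_KL(P||Q) = 0.2970 ≥ 0 ✓

This non-negativity is a fundamental property: relative entropy cannot be negative because it measures how different Q is from P.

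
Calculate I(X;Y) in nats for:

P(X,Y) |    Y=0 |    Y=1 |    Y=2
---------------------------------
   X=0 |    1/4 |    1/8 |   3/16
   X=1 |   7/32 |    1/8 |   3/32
0.0091 nats

Mutual information: I(X;Y) = H(X) + H(Y) - H(X,Y)

Marginals:
P(X) = (9/16, 7/16), H(X) = 0.6853 nats
P(Y) = (15/32, 1/4, 9/32), H(Y) = 1.0585 nats

Joint entropy: H(X,Y) = 1.7347 nats

I(X;Y) = 0.6853 + 1.0585 - 1.7347 = 0.0091 nats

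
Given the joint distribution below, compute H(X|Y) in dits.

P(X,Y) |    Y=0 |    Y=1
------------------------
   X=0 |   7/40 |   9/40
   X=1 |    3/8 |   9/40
0.2849 dits

Using the chain rule: H(X|Y) = H(X,Y) - H(Y)

First, compute H(X,Y) = 0.5837 dits

Marginal P(Y) = (11/20, 9/20)
H(Y) = 0.2989 dits

H(X|Y) = H(X,Y) - H(Y) = 0.5837 - 0.2989 = 0.2849 dits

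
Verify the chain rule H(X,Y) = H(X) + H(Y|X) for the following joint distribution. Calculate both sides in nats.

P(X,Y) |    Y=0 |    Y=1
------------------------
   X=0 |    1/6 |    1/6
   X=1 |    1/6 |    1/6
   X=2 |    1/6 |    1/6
H(X,Y) = 1.7918, H(X) = 1.0986, H(Y|X) = 0.6931 (all in nats)

Chain rule: H(X,Y) = H(X) + H(Y|X)

Left side — joint entropy directly:
H(X,Y) = -Σ p(x,y) log p(x,y) = 1.7918 nats

Right side — compute H(Y|X) from the conditional distributions:
P(X) = (1/3, 1/3, 1/3), so H(X) = 1.0986 nats
H(Y|X) = Σ_x P(X=x) · H(Y|X=x):
  P(Y|X=0) = (1/2, 1/2), H(Y|X=0) = 0.6931, weight P(X=0) = 1/3
  P(Y|X=1) = (1/2, 1/2), H(Y|X=1) = 0.6931, weight P(X=1) = 1/3
  P(Y|X=2) = (1/2, 1/2), H(Y|X=2) = 0.6931, weight P(X=2) = 1/3
H(Y|X) = 0.6931 nats

H(X) + H(Y|X) = 1.0986 + 0.6931 = 1.7918 nats

Both sides equal 1.7918 nats. ✓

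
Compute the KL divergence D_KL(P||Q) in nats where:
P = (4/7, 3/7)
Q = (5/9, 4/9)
0.0005 nats

KL divergence: D_KL(P||Q) = Σ p(x) log(p(x)/q(x))

Computing term by term:
  x=0: 4/7 × log_e[(4/7)/(5/9)] = 4/7 × 0.0282 = 0.0161
  x=1: 3/7 × log_e[(3/7)/(4/9)] = 3/7 × -0.0364 = -0.0156

D_KL(P||Q) = 0.0005 nats

Note: KL divergence is always non-negative and equals 0 iff P = Q.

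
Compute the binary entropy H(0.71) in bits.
0.8687 bits

The binary entropy function is:
H(p) = -p log(p) - (1-p) log(1-p)

H(0.71) = -0.71 × log_2(0.71) - 0.29 × log_2(0.29)
H(0.71) = 0.8687 bits

Note: Binary entropy is maximized at p=0.5 (H=1 bit) and minimized at p=0 or p=1 (H=0).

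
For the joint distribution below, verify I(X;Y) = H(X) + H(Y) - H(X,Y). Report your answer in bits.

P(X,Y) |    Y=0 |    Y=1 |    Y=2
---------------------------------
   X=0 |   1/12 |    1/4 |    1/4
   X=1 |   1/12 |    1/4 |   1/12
I(X;Y) = 0.0428 bits

Mutual information has multiple equivalent forms:
- I(X;Y) = H(X) - H(X|Y)
- I(X;Y) = H(Y) - H(Y|X)
- I(X;Y) = H(X) + H(Y) - H(X,Y)

Computing all quantities:
H(X) = 0.9799, H(Y) = 1.4591, H(X,Y) = 2.3962
H(X|Y) = 0.9371, H(Y|X) = 1.4164

Verification:
H(X) - H(X|Y) = 0.9799 - 0.9371 = 0.0428
H(Y) - H(Y|X) = 1.4591 - 1.4164 = 0.0428
H(X) + H(Y) - H(X,Y) = 0.9799 + 1.4591 - 2.3962 = 0.0428

All forms give I(X;Y) = 0.0428 bits. ✓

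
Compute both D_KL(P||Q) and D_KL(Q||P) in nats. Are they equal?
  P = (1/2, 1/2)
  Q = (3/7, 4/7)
D_KL(P||Q) = 0.0103, D_KL(Q||P) = 0.0102

KL divergence is not symmetric: D_KL(P||Q) ≠ D_KL(Q||P) in general.

D_KL(P||Q) = 0.0103 nats
D_KL(Q||P) = 0.0102 nats

No, they are not equal!

This asymmetry is why KL divergence is not a true distance metric.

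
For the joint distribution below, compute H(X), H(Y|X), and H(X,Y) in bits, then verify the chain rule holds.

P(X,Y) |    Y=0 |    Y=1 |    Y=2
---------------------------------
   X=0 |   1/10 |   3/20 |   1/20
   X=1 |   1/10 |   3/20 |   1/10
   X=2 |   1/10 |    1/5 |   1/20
H(X,Y) = 3.0464, H(X) = 1.5813, H(Y|X) = 1.4651 (all in bits)

Chain rule: H(X,Y) = H(X) + H(Y|X)

Left side — joint entropy directly:
H(X,Y) = -Σ p(x,y) log p(x,y) = 3.0464 bits

Right side — compute H(Y|X) from the conditional distributions:
P(X) = (3/10, 7/20, 7/20), so H(X) = 1.5813 bits
H(Y|X) = Σ_x P(X=x) · H(Y|X=x):
  P(Y|X=0) = (1/3, 1/2, 1/6), H(Y|X=0) = 1.4591, weight P(X=0) = 3/10
  P(Y|X=1) = (2/7, 3/7, 2/7), H(Y|X=1) = 1.5567, weight P(X=1) = 7/20
  P(Y|X=2) = (2/7, 4/7, 1/7), H(Y|X=2) = 1.3788, weight P(X=2) = 7/20
H(Y|X) = 1.4651 bits

H(X) + H(Y|X) = 1.5813 + 1.4651 = 3.0464 bits

Both sides equal 3.0464 bits. ✓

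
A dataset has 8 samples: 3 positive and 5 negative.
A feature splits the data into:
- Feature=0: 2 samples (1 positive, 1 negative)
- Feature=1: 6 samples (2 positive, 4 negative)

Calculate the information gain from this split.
0.0157 bits

Information Gain = H(Y) - H(Y|Feature)

Before split:
P(positive) = 3/8 = 0.3750
H(Y) = 0.9544 bits

After split:
Feature=0: H = 1.0000 bits (weight = 2/8)
Feature=1: H = 0.9183 bits (weight = 6/8)
H(Y|Feature) = (2/8)×1.0000 + (6/8)×0.9183 = 0.9387 bits

Information Gain = 0.9544 - 0.9387 = 0.0157 bits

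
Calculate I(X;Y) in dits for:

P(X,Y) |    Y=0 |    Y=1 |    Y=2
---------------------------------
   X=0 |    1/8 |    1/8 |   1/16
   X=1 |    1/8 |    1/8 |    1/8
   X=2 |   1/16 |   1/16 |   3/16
0.0244 dits

Mutual information: I(X;Y) = H(X) + H(Y) - H(X,Y)

Marginals:
P(X) = (5/16, 3/8, 5/16), H(X) = 0.4755 dits
P(Y) = (5/16, 5/16, 3/8), H(Y) = 0.4755 dits

Joint entropy: H(X,Y) = 0.9265 dits

I(X;Y) = 0.4755 + 0.4755 - 0.9265 = 0.0244 dits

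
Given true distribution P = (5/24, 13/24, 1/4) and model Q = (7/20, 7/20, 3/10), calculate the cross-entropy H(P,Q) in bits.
1.5702 bits

Cross-entropy: H(P,Q) = -Σ p(x) log q(x)

Alternatively: H(P,Q) = H(P) + D_KL(P||Q)
H(P) = 1.4506 bits
D_KL(P||Q) = 0.1196 bits

H(P,Q) = 1.4506 + 0.1196 = 1.5702 bits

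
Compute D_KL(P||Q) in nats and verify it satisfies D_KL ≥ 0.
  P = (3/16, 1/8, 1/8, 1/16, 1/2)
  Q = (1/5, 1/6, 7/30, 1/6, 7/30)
0.1937 nats

KL divergence satisfies the Gibbs inequality: D_KL(P||Q) ≥ 0 for all distributions P, Q.

D_KL(P||Q) = Σ p(x) log(p(x)/q(x))
Term by term:
  x=0: 3/16 × log_e[(3/16)/(1/5)] = -0.0121
  x=1: 1/8 × log_e[(1/8)/(1/6)] = -0.0360
  x=2: 1/8 × log_e[(1/8)/(7/30)] = -0.0780
  x=3: 1/16 × log_e[(1/16)/(1/6)] = -0.0613
  x=4: 1/2 × log_e[(1/2)/(7/30)] = 0.3811
D_KL(P||Q) = 0.1937 nats

D_KL(P||Q) = 0.1937 ≥ 0 ✓

This non-negativity is a fundamental property: relative entropy cannot be negative because it measures how different Q is from P.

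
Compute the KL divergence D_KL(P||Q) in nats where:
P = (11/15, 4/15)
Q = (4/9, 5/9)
0.1715 nats

KL divergence: D_KL(P||Q) = Σ p(x) log(p(x)/q(x))

Computing term by term:
  x=0: 11/15 × log_e[(11/15)/(4/9)] = 11/15 × 0.5008 = 0.3672
  x=1: 4/15 × log_e[(4/15)/(5/9)] = 4/15 × -0.7340 = -0.1957

D_KL(P||Q) = 0.1715 nats

Note: KL divergence is always non-negative and equals 0 iff P = Q.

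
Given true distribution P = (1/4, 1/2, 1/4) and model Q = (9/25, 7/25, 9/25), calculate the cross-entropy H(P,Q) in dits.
0.4983 dits

Cross-entropy: H(P,Q) = -Σ p(x) log q(x)

Alternatively: H(P,Q) = H(P) + D_KL(P||Q)
H(P) = 0.4515 dits
D_KL(P||Q) = 0.0467 dits

H(P,Q) = 0.4515 + 0.0467 = 0.4983 dits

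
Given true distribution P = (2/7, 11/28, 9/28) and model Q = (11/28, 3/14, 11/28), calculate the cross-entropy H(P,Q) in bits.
1.6915 bits

Cross-entropy: H(P,Q) = -Σ p(x) log q(x)

Alternatively: H(P,Q) = H(P) + D_KL(P||Q)
H(P) = 1.5722 bits
D_KL(P||Q) = 0.1192 bits

H(P,Q) = 1.5722 + 0.1192 = 1.6915 bits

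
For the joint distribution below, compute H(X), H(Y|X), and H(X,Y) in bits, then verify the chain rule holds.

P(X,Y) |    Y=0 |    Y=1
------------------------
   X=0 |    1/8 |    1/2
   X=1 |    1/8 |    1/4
H(X,Y) = 1.7500, H(X) = 0.9544, H(Y|X) = 0.7956 (all in bits)

Chain rule: H(X,Y) = H(X) + H(Y|X)

Left side — joint entropy directly:
H(X,Y) = -Σ p(x,y) log p(x,y) = 1.7500 bits

Right side — compute H(Y|X) from the conditional distributions:
P(X) = (5/8, 3/8), so H(X) = 0.9544 bits
H(Y|X) = Σ_x P(X=x) · H(Y|X=x):
  P(Y|X=0) = (1/5, 4/5), H(Y|X=0) = 0.7219, weight P(X=0) = 5/8
  P(Y|X=1) = (1/3, 2/3), H(Y|X=1) = 0.9183, weight P(X=1) = 3/8
H(Y|X) = 0.7956 bits

H(X) + H(Y|X) = 0.9544 + 0.7956 = 1.7500 bits

Both sides equal 1.7500 bits. ✓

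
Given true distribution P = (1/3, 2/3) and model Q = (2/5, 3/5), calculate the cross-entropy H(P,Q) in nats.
0.6460 nats

Cross-entropy: H(P,Q) = -Σ p(x) log q(x)

Alternatively: H(P,Q) = H(P) + D_KL(P||Q)
H(P) = 0.6365 nats
D_KL(P||Q) = 0.0095 nats

H(P,Q) = 0.6365 + 0.0095 = 0.6460 nats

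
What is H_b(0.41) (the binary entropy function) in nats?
0.6769 nats

The binary entropy function is:
H(p) = -p log(p) - (1-p) log(1-p)

H(0.41) = -0.41 × log_e(0.41) - 0.59 × log_e(0.59)
H(0.41) = 0.6769 nats

Note: Binary entropy is maximized at p=0.5 (H=1 bit) and minimized at p=0 or p=1 (H=0).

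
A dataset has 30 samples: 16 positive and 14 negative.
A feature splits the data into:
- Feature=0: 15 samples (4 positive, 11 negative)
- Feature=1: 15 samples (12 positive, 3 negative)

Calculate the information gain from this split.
0.2175 bits

Information Gain = H(Y) - H(Y|Feature)

Before split:
P(positive) = 16/30 = 0.5333
H(Y) = 0.9968 bits

After split:
Feature=0: H = 0.8366 bits (weight = 15/30)
Feature=1: H = 0.7219 bits (weight = 15/30)
H(Y|Feature) = (15/30)×0.8366 + (15/30)×0.7219 = 0.7793 bits

Information Gain = 0.9968 - 0.7793 = 0.2175 bits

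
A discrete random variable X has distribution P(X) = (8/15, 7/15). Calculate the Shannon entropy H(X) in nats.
0.6909 nats

Shannon entropy is H(X) = -Σ p(x) log p(x).

For P = (8/15, 7/15):
H = -8/15 × log_e(8/15) -7/15 × log_e(7/15)
H = 0.6909 nats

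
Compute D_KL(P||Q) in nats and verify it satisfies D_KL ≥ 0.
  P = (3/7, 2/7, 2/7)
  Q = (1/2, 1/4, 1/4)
0.0102 nats

KL divergence satisfies the Gibbs inequality: D_KL(P||Q) ≥ 0 for all distributions P, Q.

D_KL(P||Q) = Σ p(x) log(p(x)/q(x))
Term by term:
  x=0: 3/7 × log_e[(3/7)/(1/2)] = -0.0661
  x=1: 2/7 × log_e[(2/7)/(1/4)] = 0.0382
  x=2: 2/7 × log_e[(2/7)/(1/4)] = 0.0382
D_KL(P||Q) = 0.0102 nats

D_KL(P||Q) = 0.0102 ≥ 0 ✓

This non-negativity is a fundamental property: relative entropy cannot be negative because it measures how different Q is from P.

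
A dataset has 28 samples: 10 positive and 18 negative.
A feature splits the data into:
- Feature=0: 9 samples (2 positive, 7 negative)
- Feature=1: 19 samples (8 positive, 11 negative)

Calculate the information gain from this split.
0.0283 bits

Information Gain = H(Y) - H(Y|Feature)

Before split:
P(positive) = 10/28 = 0.3571
H(Y) = 0.9403 bits

After split:
Feature=0: H = 0.7642 bits (weight = 9/28)
Feature=1: H = 0.9819 bits (weight = 19/28)
H(Y|Feature) = (9/28)×0.7642 + (19/28)×0.9819 = 0.9120 bits

Information Gain = 0.9403 - 0.9120 = 0.0283 bits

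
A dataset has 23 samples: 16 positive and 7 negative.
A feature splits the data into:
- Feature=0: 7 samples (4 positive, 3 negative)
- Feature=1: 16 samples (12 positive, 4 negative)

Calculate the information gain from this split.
0.0223 bits

Information Gain = H(Y) - H(Y|Feature)

Before split:
P(positive) = 16/23 = 0.6957
H(Y) = 0.8865 bits

After split:
Feature=0: H = 0.9852 bits (weight = 7/23)
Feature=1: H = 0.8113 bits (weight = 16/23)
H(Y|Feature) = (7/23)×0.9852 + (16/23)×0.8113 = 0.8642 bits

Information Gain = 0.8865 - 0.8642 = 0.0223 bits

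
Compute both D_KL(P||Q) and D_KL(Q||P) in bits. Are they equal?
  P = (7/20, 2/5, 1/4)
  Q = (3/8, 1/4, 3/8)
D_KL(P||Q) = 0.0902, D_KL(Q||P) = 0.0872

KL divergence is not symmetric: D_KL(P||Q) ≠ D_KL(Q||P) in general.

D_KL(P||Q) = 0.0902 bits
D_KL(Q||P) = 0.0872 bits

No, they are not equal!

This asymmetry is why KL divergence is not a true distance metric.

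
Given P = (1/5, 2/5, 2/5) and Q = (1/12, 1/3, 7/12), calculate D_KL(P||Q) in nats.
0.0971 nats

KL divergence: D_KL(P||Q) = Σ p(x) log(p(x)/q(x))

Computing term by term:
  x=0: 1/5 × log_e[(1/5)/(1/12)] = 1/5 × 0.8755 = 0.1751
  x=1: 2/5 × log_e[(2/5)/(1/3)] = 2/5 × 0.1823 = 0.0729
  x=2: 2/5 × log_e[(2/5)/(7/12)] = 2/5 × -0.3773 = -0.1509

D_KL(P||Q) = 0.0971 nats

Note: KL divergence is always non-negative and equals 0 iff P = Q.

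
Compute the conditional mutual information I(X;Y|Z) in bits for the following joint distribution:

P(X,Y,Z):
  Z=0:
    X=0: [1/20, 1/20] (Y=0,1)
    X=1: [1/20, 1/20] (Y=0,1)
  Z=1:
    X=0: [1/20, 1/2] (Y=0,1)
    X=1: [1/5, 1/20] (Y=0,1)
0.2946 bits

Conditional mutual information: I(X;Y|Z) = H(X|Z) + H(Y|Z) - H(X,Y|Z)

H(Z) = 0.7219
H(X,Z) = 1.6388 → H(X|Z) = 0.9168
H(Y,Z) = 1.6388 → H(Y|Z) = 0.9168
H(X,Y,Z) = 2.2610 → H(X,Y|Z) = 1.5390

I(X;Y|Z) = 0.9168 + 0.9168 - 1.5390 = 0.2946 bits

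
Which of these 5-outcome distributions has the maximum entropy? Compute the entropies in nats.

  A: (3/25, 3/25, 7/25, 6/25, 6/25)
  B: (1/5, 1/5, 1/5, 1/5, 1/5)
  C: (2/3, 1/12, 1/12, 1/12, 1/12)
B

For a discrete distribution over n outcomes, entropy is maximized by the uniform distribution.

Computing entropies:
H(A) = 1.5503 nats
H(B) = 1.6094 nats
H(C) = 1.0986 nats

The uniform distribution (where all probabilities equal 1/5) achieves the maximum entropy of log_e(5) = 1.6094 nats.

Distribution B has the highest entropy.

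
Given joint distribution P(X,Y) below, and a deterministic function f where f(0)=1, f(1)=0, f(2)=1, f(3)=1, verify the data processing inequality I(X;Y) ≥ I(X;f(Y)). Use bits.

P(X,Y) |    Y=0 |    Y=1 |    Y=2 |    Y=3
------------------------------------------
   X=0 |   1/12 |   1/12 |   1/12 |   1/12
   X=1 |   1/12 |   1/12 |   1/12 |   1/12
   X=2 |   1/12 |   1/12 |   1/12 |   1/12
I(X;Y) = 0.0000, I(X;f(Y)) = 0.0000, inequality holds: 0.0000 ≥ 0.0000

Data Processing Inequality: For any Markov chain X → Y → Z, we have I(X;Y) ≥ I(X;Z).

Here Z = f(Y) is a deterministic function of Y, forming X → Y → Z.

Original I(X;Y) = 0.0000 bits

After applying f:
P(X,Z) where Z=f(Y):
- P(X,Z=0) = P(X,Y=1)
- P(X,Z=1) = P(X,Y=0) + P(X,Y=2) + P(X,Y=3)

I(X;Z) = I(X;f(Y)) = 0.0000 bits

Verification: 0.0000 ≥ 0.0000 ✓

Information cannot be created by processing; the function f can only lose information about X.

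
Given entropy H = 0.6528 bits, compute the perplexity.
1.5722

Perplexity is 2^H (or exp(H) for natural log).

H = 0.6528 bits
Perplexity = 2^0.6528 = 1.5722

Interpretation: The model's uncertainty is equivalent to choosing uniformly among 1.6 options.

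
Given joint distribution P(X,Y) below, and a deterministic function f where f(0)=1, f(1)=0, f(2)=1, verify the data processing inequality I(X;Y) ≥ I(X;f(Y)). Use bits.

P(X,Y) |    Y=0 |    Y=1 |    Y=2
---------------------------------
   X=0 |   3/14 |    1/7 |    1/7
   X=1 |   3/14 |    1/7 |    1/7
I(X;Y) = 0.0000, I(X;f(Y)) = 0.0000, inequality holds: 0.0000 ≥ 0.0000

Data Processing Inequality: For any Markov chain X → Y → Z, we have I(X;Y) ≥ I(X;Z).

Here Z = f(Y) is a deterministic function of Y, forming X → Y → Z.

Original I(X;Y) = 0.0000 bits

After applying f:
P(X,Z) where Z=f(Y):
- P(X,Z=0) = P(X,Y=1)
- P(X,Z=1) = P(X,Y=0) + P(X,Y=2)

I(X;Z) = I(X;f(Y)) = 0.0000 bits

Verification: 0.0000 ≥ 0.0000 ✓

Information cannot be created by processing; the function f can only lose information about X.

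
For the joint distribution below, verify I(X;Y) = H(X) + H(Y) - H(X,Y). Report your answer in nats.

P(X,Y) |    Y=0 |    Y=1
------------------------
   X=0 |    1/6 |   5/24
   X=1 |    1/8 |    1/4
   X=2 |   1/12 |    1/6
I(X;Y) = 0.0061 nats

Mutual information has multiple equivalent forms:
- I(X;Y) = H(X) - H(X|Y)
- I(X;Y) = H(Y) - H(Y|X)
- I(X;Y) = H(X) + H(Y) - H(X,Y)

Computing all quantities:
H(X) = 1.0822, H(Y) = 0.6616, H(X,Y) = 1.7376
H(X|Y) = 1.0761, H(Y|X) = 0.6554

Verification:
H(X) - H(X|Y) = 1.0822 - 1.0761 = 0.0061
H(Y) - H(Y|X) = 0.6616 - 0.6554 = 0.0061
H(X) + H(Y) - H(X,Y) = 1.0822 + 0.6616 - 1.7376 = 0.0061

All forms give I(X;Y) = 0.0061 nats. ✓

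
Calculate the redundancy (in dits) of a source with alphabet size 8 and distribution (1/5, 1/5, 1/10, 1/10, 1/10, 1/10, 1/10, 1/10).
0.0235 dits

Redundancy measures how far a source is from maximum entropy:
R = H_max - H(X)

Maximum entropy for 8 symbols: H_max = log_10(8) = 0.9031 dits
Actual entropy: H(X) = 0.8796 dits
Redundancy: R = 0.9031 - 0.8796 = 0.0235 dits

This redundancy represents potential for compression: the source could be compressed by 0.0235 dits per symbol.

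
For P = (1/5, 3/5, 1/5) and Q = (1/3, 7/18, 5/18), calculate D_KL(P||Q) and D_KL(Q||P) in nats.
D_KL(P||Q) = 0.0923, D_KL(Q||P) = 0.0929

KL divergence is not symmetric: D_KL(P||Q) ≠ D_KL(Q||P) in general.

D_KL(P||Q) = 0.0923 nats
D_KL(Q||P) = 0.0929 nats

No, they are not equal!

This asymmetry is why KL divergence is not a true distance metric.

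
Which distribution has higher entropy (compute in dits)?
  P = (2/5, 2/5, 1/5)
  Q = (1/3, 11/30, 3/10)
Q

Computing entropies in dits:
H(P) = 0.4581
H(Q) = 0.4757

Distribution Q has higher entropy.

Intuition: The distribution closer to uniform (more spread out) has higher entropy.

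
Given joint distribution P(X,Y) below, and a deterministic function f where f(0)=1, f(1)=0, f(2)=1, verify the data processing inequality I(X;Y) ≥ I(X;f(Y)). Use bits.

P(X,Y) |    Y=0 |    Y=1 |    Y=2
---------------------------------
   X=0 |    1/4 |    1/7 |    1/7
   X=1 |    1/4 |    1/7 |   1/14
I(X;Y) = 0.0138, I(X;f(Y)) = 0.0015, inequality holds: 0.0138 ≥ 0.0015

Data Processing Inequality: For any Markov chain X → Y → Z, we have I(X;Y) ≥ I(X;Z).

Here Z = f(Y) is a deterministic function of Y, forming X → Y → Z.

Original I(X;Y) = 0.0138 bits

After applying f:
P(X,Z) where Z=f(Y):
- P(X,Z=0) = P(X,Y=1)
- P(X,Z=1) = P(X,Y=0) + P(X,Y=2)

I(X;Z) = I(X;f(Y)) = 0.0015 bits

Verification: 0.0138 ≥ 0.0015 ✓

Information cannot be created by processing; the function f can only lose information about X.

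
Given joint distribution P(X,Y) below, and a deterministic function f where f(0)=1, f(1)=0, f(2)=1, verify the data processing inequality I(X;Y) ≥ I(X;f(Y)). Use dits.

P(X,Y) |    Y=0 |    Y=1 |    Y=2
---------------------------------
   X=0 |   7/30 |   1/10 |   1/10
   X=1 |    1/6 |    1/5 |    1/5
I(X;Y) = 0.0133, I(X;f(Y)) = 0.0039, inequality holds: 0.0133 ≥ 0.0039

Data Processing Inequality: For any Markov chain X → Y → Z, we have I(X;Y) ≥ I(X;Z).

Here Z = f(Y) is a deterministic function of Y, forming X → Y → Z.

Original I(X;Y) = 0.0133 dits

After applying f:
P(X,Z) where Z=f(Y):
- P(X,Z=0) = P(X,Y=1)
- P(X,Z=1) = P(X,Y=0) + P(X,Y=2)

I(X;Z) = I(X;f(Y)) = 0.0039 dits

Verification: 0.0133 ≥ 0.0039 ✓

Information cannot be created by processing; the function f can only lose information about X.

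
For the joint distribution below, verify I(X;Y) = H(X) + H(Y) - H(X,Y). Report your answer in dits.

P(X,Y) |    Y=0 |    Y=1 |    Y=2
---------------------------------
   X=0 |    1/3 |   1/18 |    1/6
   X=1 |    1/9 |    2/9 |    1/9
I(X;Y) = 0.0482 dits

Mutual information has multiple equivalent forms:
- I(X;Y) = H(X) - H(X|Y)
- I(X;Y) = H(Y) - H(Y|X)
- I(X;Y) = H(X) + H(Y) - H(X,Y)

Computing all quantities:
H(X) = 0.2983, H(Y) = 0.4656, H(X,Y) = 0.7157
H(X|Y) = 0.2501, H(Y|X) = 0.4173

Verification:
H(X) - H(X|Y) = 0.2983 - 0.2501 = 0.0482
H(Y) - H(Y|X) = 0.4656 - 0.4173 = 0.0482
H(X) + H(Y) - H(X,Y) = 0.2983 + 0.4656 - 0.7157 = 0.0482

All forms give I(X;Y) = 0.0482 dits. ✓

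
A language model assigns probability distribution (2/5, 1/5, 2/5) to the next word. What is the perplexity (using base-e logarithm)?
2.8717

Perplexity is e^H (or exp(H) for natural log).

First, H = -Σ p log p = 1.0549 nats
Perplexity = e^1.0549 = 2.8717

Interpretation: The model's uncertainty is equivalent to choosing uniformly among 2.9 options.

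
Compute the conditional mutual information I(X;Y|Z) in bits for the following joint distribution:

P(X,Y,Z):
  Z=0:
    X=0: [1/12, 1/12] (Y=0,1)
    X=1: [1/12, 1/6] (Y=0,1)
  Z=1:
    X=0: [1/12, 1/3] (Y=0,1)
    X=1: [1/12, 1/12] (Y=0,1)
0.0443 bits

Conditional mutual information: I(X;Y|Z) = H(X|Z) + H(Y|Z) - H(X,Y|Z)

H(Z) = 0.9799
H(X,Z) = 1.8879 → H(X|Z) = 0.9080
H(Y,Z) = 1.8879 → H(Y|Z) = 0.9080
H(X,Y,Z) = 2.7516 → H(X,Y|Z) = 1.7718

I(X;Y|Z) = 0.9080 + 0.9080 - 1.7718 = 0.0443 bits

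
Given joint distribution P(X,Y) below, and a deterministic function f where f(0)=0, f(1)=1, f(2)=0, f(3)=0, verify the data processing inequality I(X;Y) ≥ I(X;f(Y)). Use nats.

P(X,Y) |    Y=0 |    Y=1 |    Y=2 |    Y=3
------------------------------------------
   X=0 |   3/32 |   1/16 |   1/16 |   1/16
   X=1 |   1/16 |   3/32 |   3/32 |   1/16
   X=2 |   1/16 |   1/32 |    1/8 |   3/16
I(X;Y) = 0.0652, I(X;f(Y)) = 0.0325, inequality holds: 0.0652 ≥ 0.0325

Data Processing Inequality: For any Markov chain X → Y → Z, we have I(X;Y) ≥ I(X;Z).

Here Z = f(Y) is a deterministic function of Y, forming X → Y → Z.

Original I(X;Y) = 0.0652 nats

After applying f:
P(X,Z) where Z=f(Y):
- P(X,Z=0) = P(X,Y=0) + P(X,Y=2) + P(X,Y=3)
- P(X,Z=1) = P(X,Y=1)

I(X;Z) = I(X;f(Y)) = 0.0325 nats

Verification: 0.0652 ≥ 0.0325 ✓

Information cannot be created by processing; the function f can only lose information about X.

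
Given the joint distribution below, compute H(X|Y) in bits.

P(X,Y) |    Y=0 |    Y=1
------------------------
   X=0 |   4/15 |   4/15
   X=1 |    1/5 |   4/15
0.9931 bits

Using the chain rule: H(X|Y) = H(X,Y) - H(Y)

First, compute H(X,Y) = 1.9899 bits

Marginal P(Y) = (7/15, 8/15)
H(Y) = 0.9968 bits

H(X|Y) = H(X,Y) - H(Y) = 1.9899 - 0.9968 = 0.9931 bits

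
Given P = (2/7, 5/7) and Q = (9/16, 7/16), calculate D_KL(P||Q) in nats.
0.1566 nats

KL divergence: D_KL(P||Q) = Σ p(x) log(p(x)/q(x))

Computing term by term:
  x=0: 2/7 × log_e[(2/7)/(9/16)] = 2/7 × -0.6774 = -0.1935
  x=1: 5/7 × log_e[(5/7)/(7/16)] = 5/7 × 0.4902 = 0.3501

D_KL(P||Q) = 0.1566 nats

Note: KL divergence is always non-negative and equals 0 iff P = Q.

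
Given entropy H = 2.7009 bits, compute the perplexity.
6.5021

Perplexity is 2^H (or exp(H) for natural log).

H = 2.7009 bits
Perplexity = 2^2.7009 = 6.5021

Interpretation: The model's uncertainty is equivalent to choosing uniformly among 6.5 options.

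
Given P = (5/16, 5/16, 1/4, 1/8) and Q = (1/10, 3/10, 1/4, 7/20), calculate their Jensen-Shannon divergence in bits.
0.0816 bits

Jensen-Shannon divergence is:
JSD(P||Q) = 0.5 × D_KL(P||M) + 0.5 × D_KL(Q||M)
where M = 0.5 × (P + Q) is the mixture distribution.

M = 0.5 × (5/16, 5/16, 1/4, 1/8) + 0.5 × (1/10, 3/10, 1/4, 7/20) = (0.20625, 0.30625, 1/4, 0.2375)

D_KL(P||M) = 0.0807 bits
D_KL(Q||M) = 0.0824 bits

JSD(P||Q) = 0.5 × 0.0807 + 0.5 × 0.0824 = 0.0816 bits

Unlike KL divergence, JSD is symmetric and bounded: 0 ≤ JSD ≤ log(2).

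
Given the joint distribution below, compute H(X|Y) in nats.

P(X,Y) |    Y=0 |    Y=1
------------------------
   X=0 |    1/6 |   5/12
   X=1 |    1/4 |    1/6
0.6294 nats

Using the chain rule: H(X|Y) = H(X,Y) - H(Y)

First, compute H(X,Y) = 1.3086 nats

Marginal P(Y) = (5/12, 7/12)
H(Y) = 0.6792 nats

H(X|Y) = H(X,Y) - H(Y) = 1.3086 - 0.6792 = 0.6294 nats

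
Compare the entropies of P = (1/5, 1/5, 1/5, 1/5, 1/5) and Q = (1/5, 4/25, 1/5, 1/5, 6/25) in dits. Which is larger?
P

Computing entropies in dits:
H(P) = 0.6990
H(Q) = 0.6955

Distribution P has higher entropy.

Intuition: The distribution closer to uniform (more spread out) has higher entropy.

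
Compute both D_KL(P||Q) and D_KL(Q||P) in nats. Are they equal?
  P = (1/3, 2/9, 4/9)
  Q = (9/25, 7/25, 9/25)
D_KL(P||Q) = 0.0166, D_KL(Q||P) = 0.0166

KL divergence is not symmetric: D_KL(P||Q) ≠ D_KL(Q||P) in general.

D_KL(P||Q) = 0.0166 nats
D_KL(Q||P) = 0.0166 nats

In this case they happen to be equal (to 4 decimal places).

This asymmetry is why KL divergence is not a true distance metric.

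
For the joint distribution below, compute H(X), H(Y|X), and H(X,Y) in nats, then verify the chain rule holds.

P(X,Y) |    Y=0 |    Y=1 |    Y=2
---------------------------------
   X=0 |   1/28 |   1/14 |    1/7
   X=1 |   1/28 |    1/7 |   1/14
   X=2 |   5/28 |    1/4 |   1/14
H(X,Y) = 2.0137, H(X) = 1.0397, H(Y|X) = 0.9740 (all in nats)

Chain rule: H(X,Y) = H(X) + H(Y|X)

Left side — joint entropy directly:
H(X,Y) = -Σ p(x,y) log p(x,y) = 2.0137 nats

Right side — compute H(Y|X) from the conditional distributions:
P(X) = (1/4, 1/4, 1/2), so H(X) = 1.0397 nats
H(Y|X) = Σ_x P(X=x) · H(Y|X=x):
  P(Y|X=0) = (1/7, 2/7, 4/7), H(Y|X=0) = 0.9557, weight P(X=0) = 1/4
  P(Y|X=1) = (1/7, 4/7, 2/7), H(Y|X=1) = 0.9557, weight P(X=1) = 1/4
  P(Y|X=2) = (5/14, 1/2, 1/7), H(Y|X=2) = 0.9923, weight P(X=2) = 1/2
H(Y|X) = 0.9740 nats

H(X) + H(Y|X) = 1.0397 + 0.9740 = 2.0137 nats

Both sides equal 2.0137 nats. ✓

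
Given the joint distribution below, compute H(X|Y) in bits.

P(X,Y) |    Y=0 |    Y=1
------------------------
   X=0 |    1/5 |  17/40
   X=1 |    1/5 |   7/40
0.9225 bits

Using the chain rule: H(X|Y) = H(X,Y) - H(Y)

First, compute H(X,Y) = 1.8935 bits

Marginal P(Y) = (2/5, 3/5)
H(Y) = 0.9710 bits

H(X|Y) = H(X,Y) - H(Y) = 1.8935 - 0.9710 = 0.9225 bits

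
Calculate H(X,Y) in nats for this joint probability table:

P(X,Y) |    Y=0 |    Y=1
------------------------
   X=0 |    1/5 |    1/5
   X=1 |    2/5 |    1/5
1.3322 nats

Joint entropy is H(X,Y) = -Σ_{x,y} p(x,y) log p(x,y).

Summing over all non-zero entries:
H(X,Y) = -[1/5·log_e(1/5) + 1/5·log_e(1/5) + 2/5·log_e(2/5) + 1/5·log_e(1/5)]
H(X,Y) = 1.3322 nats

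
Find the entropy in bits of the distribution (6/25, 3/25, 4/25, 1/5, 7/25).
2.2628 bits

Shannon entropy is H(X) = -Σ p(x) log p(x).

For P = (6/25, 3/25, 4/25, 1/5, 7/25):
H = -6/25 × log_2(6/25) -3/25 × log_2(3/25) -4/25 × log_2(4/25) -1/5 × log_2(1/5) -7/25 × log_2(7/25)
H = 2.2628 bits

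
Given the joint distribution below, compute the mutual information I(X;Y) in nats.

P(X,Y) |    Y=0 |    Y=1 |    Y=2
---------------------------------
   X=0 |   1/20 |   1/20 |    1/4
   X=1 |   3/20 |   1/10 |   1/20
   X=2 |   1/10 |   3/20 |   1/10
0.1291 nats

Mutual information: I(X;Y) = H(X) + H(Y) - H(X,Y)

Marginals:
P(X) = (7/20, 3/10, 7/20), H(X) = 1.0961 nats
P(Y) = (3/10, 3/10, 2/5), H(Y) = 1.0889 nats

Joint entropy: H(X,Y) = 2.0558 nats

I(X;Y) = 1.0961 + 1.0889 - 2.0558 = 0.1291 nats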